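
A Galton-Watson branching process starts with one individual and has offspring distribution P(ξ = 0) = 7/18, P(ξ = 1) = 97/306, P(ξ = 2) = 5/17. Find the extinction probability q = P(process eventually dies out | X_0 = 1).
q = 1

Mean offspring μ = 0·7/18 + 1·97/306 + 2·5/17 = 277/306 ≤ 1. For μ ≤ 1 with offspring not concentrated at 1, the Galton-Watson process goes extinct almost surely, so q = 1.
(Algebraic check: The pgf is f(s) = 7/18 + 97/306·s + 5/17·s². The extinction probability q is the smallest fixed point of f in [0, 1]. Setting s = f(s):
  5/17·s² + (97/306 − 1)·s + 7/18 = 0
  5/17·s² − (7/18 + 5/17)·s + 7/18 = 0
which factors as (s − 1)·(5/17·s − 7/18) = 0, giving roots s = 1 and s = (7/18)/(5/17) = 119/90. Since 119/90 ≥ 1, the smallest root in [0, 1] is s = 1.)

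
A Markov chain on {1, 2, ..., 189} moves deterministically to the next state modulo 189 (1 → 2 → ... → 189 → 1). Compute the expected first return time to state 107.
E[T_107 | X_0 = 107] = 189

The chain cycles deterministically, so starting at state 107 it returns in exactly 189 steps. Equivalently, the stationary distribution is uniform π_j = 1/189 for every state j, so by Kac's formula E[T_107] = 1/π_107 = 189.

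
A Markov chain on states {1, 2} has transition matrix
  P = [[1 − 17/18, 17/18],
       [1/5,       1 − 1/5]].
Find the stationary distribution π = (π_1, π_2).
π_1 = 18/103, π_2 = 85/103

Solve πP = π with π_1 + π_2 = 1. From πP = π: π_1 · (1 − 17/18) + π_2 · 1/5 = π_1 ⇒ π_2 · 1/5 = π_1 · 17/18 ⇒ π_2/π_1 = (17/18)/(1/5) = 85/18. Together with π_1 + π_2 = 1:
  π_1 = (1/5)/(17/18 + 1/5) = (1/5)/(103/90) = 18/103,
  π_2 = (17/18)/(17/18 + 1/5) = (17/18)/(103/90) = 85/103.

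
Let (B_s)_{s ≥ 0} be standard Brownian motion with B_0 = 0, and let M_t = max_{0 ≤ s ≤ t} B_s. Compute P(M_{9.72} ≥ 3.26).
P(M_{9.72} ≥ 3.26) = 2·P(B_{9.72} ≥ 3.26) = 2(1 − Φ(3.26/√9.72)) ≈ 0.2957

By the reflection principle for Brownian motion, P(M_t ≥ a) = 2 · P(B_t ≥ a) for a ≥ 0. Since B_t ~ N(0, t), P(B_t ≥ 3.26) = 1 − Φ(3.26/√t) = 1 − Φ(3.26/√9.72) = 1 − Φ(1.0456). So
  P(M_{9.72} ≥ 3.26) = 2(1 − Φ(1.0456)) ≈ 0.2957.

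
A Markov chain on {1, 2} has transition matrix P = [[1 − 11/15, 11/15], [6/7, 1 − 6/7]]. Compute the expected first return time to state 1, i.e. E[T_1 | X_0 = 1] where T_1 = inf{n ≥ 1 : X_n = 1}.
E[T_1 | X_0 = 1] = 1/π_1 = 167/90

For an irreducible recurrent Markov chain with stationary distribution π, E[T_i | X_0 = i] = 1/π_i (Kac's formula). Here π_1 = (6/7)/(11/15 + 6/7) = (6/7)/(167/105) = 90/167, so E[T_1 | X_0 = 1] = 1/π_1 = (11/15 + 6/7)/(6/7) = (167/105)/(6/7) = 167/90.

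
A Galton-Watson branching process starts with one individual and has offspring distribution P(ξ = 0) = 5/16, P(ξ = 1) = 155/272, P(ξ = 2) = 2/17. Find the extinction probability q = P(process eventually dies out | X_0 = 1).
q = 1

Mean offspring μ = 0·5/16 + 1·155/272 + 2·2/17 = 219/272 ≤ 1. For μ ≤ 1 with offspring not concentrated at 1, the Galton-Watson process goes extinct almost surely, so q = 1.
(Algebraic check: The pgf is f(s) = 5/16 + 155/272·s + 2/17·s². The extinction probability q is the smallest fixed point of f in [0, 1]. Setting s = f(s):
  2/17·s² + (155/272 − 1)·s + 5/16 = 0
  2/17·s² − (5/16 + 2/17)·s + 5/16 = 0
which factors as (s − 1)·(2/17·s − 5/16) = 0, giving roots s = 1 and s = (5/16)/(2/17) = 85/32. Since 85/32 ≥ 1, the smallest root in [0, 1] is s = 1.)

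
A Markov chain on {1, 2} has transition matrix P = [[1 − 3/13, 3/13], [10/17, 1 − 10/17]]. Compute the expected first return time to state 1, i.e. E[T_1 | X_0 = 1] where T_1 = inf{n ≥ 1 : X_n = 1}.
E[T_1 | X_0 = 1] = 1/π_1 = 181/130

For an irreducible recurrent Markov chain with stationary distribution π, E[T_i | X_0 = i] = 1/π_i (Kac's formula). Here π_1 = (10/17)/(3/13 + 10/17) = (10/17)/(181/221) = 130/181, so E[T_1 | X_0 = 1] = 1/π_1 = (3/13 + 10/17)/(10/17) = (181/221)/(10/17) = 181/130.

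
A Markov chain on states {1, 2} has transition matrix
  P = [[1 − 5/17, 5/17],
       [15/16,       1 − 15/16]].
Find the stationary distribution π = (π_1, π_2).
π_1 = 51/67, π_2 = 16/67

Solve πP = π with π_1 + π_2 = 1. From πP = π: π_1 · (1 − 5/17) + π_2 · 15/16 = π_1 ⇒ π_2 · 15/16 = π_1 · 5/17 ⇒ π_2/π_1 = (5/17)/(15/16) = 16/51. Together with π_1 + π_2 = 1:
  π_1 = (15/16)/(5/17 + 15/16) = (15/16)/(335/272) = 51/67,
  π_2 = (5/17)/(5/17 + 15/16) = (5/17)/(335/272) = 16/67.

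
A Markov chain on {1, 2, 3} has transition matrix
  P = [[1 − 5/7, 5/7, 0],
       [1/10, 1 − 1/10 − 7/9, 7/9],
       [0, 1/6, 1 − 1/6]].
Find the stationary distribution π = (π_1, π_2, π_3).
π = (21/871, 150/871, 700/871)

This is a birth-death chain on three states, which satisfies detailed balance: π_1 · P_{12} = π_2 · P_{21} and π_2 · P_{23} = π_3 · P_{32}.
From π_1 · 5/7 = π_2 · 1/10: π_2/π_1 = (5/7)/(1/10) = 50/7.
From π_2 · 7/9 = π_3 · 1/6: π_3/π_2 = (7/9)/(1/6) = 14/3.
Take π_1 proportional to 1; then unnormalized π = (1, 50/7, 100/3). Normalize by dividing by the sum 871/21:
  π = (21/871, 150/871, 700/871).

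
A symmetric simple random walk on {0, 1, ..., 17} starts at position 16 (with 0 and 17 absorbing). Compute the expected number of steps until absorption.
E[τ | X_0 = 16] = 16

Let v_k = E[τ | X_0 = k]. Boundary: v_0 = v_17 = 0. Recurrence: v_k = 1 + (v_{k-1} + v_{k+1})/2 for 1 ≤ k ≤ 16. The particular solution to v_k − (v_{k-1} + v_{k+1})/2 = 1 is v_k = −k^2. Adding homogeneous solution A + B k and matching boundaries gives v_k = k (17 − k). Substituting k = 16: v_16 = 16 · 1 = 16.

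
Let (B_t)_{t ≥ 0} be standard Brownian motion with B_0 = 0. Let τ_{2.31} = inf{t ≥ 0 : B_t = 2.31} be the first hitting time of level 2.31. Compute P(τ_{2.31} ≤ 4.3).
P(τ_{2.31} ≤ 4.3) = 2(1 − Φ(2.31/√4.3)) = 2(1 − Φ(1.1140)) ≈ 0.2653

By the reflection principle for standard BM, P(τ_b ≤ t) = 2 · P(B_t ≥ b). Since B_t ~ N(0, t), P(B_t ≥ 2.31) = 1 − Φ(2.31/√t) = 1 − Φ(2.31/√4.3) = 1 − Φ(1.1140) ≈ 0.13264. Doubling: P(τ_{2.31} ≤ 4.3) ≈ 2 · 0.13264 = 0.26528 ≈ 0.2653.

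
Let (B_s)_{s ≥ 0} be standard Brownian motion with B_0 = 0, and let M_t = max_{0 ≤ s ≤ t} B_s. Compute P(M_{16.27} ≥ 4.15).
P(M_{16.27} ≥ 4.15) = 2·P(B_{16.27} ≥ 4.15) = 2(1 − Φ(4.15/√16.27)) ≈ 0.3035

By the reflection principle for Brownian motion, P(M_t ≥ a) = 2 · P(B_t ≥ a) for a ≥ 0. Since B_t ~ N(0, t), P(B_t ≥ 4.15) = 1 − Φ(4.15/√t) = 1 − Φ(4.15/√16.27) = 1 − Φ(1.0289). So
  P(M_{16.27} ≥ 4.15) = 2(1 − Φ(1.0289)) ≈ 0.3035.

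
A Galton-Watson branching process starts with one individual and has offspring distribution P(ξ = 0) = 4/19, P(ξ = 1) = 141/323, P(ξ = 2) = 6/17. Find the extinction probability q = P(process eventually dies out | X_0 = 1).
q = 34/57

The pgf is f(s) = 4/19 + 141/323·s + 6/17·s². The extinction probability q is the smallest fixed point of f in [0, 1]. Setting s = f(s):
  6/17·s² + (141/323 − 1)·s + 4/19 = 0
  6/17·s² − (4/19 + 6/17)·s + 4/19 = 0
which factors as (s − 1)·(6/17·s − 4/19) = 0, giving roots s = 1 and s = (4/19)/(6/17) = 34/57.
Mean offspring μ = 141/323 + 2·6/17 = 369/323 > 1 (supercritical), so q < 1. The extinction probability is the smaller root: q = (4/19)/(6/17) = 34/57.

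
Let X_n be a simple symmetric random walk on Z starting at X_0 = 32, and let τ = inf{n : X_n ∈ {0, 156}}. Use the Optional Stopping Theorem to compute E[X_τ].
E[X_τ] = 32

X_n is a martingale and τ is a bounded-mean stopping time (indeed τ is finite a.s. with bounded expectation since the walk is in a bounded region). By the OST, E[X_τ] = E[X_0] = 32. Equivalently: E[X_τ] = 156 · P(hit 156 first) + 0 · P(hit 0 first) = 156 · (32/156) = 32.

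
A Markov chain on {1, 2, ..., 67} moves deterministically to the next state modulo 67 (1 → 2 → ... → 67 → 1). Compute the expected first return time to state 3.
E[T_3 | X_0 = 3] = 67

The chain cycles deterministically, so starting at state 3 it returns in exactly 67 steps. Equivalently, the stationary distribution is uniform π_j = 1/67 for every state j, so by Kac's formula E[T_3] = 1/π_3 = 67.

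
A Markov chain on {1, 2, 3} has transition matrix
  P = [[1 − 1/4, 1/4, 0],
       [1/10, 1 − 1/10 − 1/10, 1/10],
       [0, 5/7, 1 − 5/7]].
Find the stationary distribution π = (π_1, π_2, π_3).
π = (20/77, 50/77, 1/11)

This is a birth-death chain on three states, which satisfies detailed balance: π_1 · P_{12} = π_2 · P_{21} and π_2 · P_{23} = π_3 · P_{32}.
From π_1 · 1/4 = π_2 · 1/10: π_2/π_1 = (1/4)/(1/10) = 5/2.
From π_2 · 1/10 = π_3 · 5/7: π_3/π_2 = (1/10)/(5/7) = 7/50.
Take π_1 proportional to 1; then unnormalized π = (1, 5/2, 7/20). Normalize by dividing by the sum 77/20:
  π = (20/77, 50/77, 1/11).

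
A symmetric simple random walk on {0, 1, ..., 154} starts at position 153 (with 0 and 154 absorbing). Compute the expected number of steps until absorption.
E[τ | X_0 = 153] = 153

Let v_k = E[τ | X_0 = k]. Boundary: v_0 = v_154 = 0. Recurrence: v_k = 1 + (v_{k-1} + v_{k+1})/2 for 1 ≤ k ≤ 153. The particular solution to v_k − (v_{k-1} + v_{k+1})/2 = 1 is v_k = −k^2. Adding homogeneous solution A + B k and matching boundaries gives v_k = k (154 − k). Substituting k = 153: v_153 = 153 · 1 = 153.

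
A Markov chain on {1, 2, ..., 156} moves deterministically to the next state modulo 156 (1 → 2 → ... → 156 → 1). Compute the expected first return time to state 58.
E[T_58 | X_0 = 58] = 156

The chain cycles deterministically, so starting at state 58 it returns in exactly 156 steps. Equivalently, the stationary distribution is uniform π_j = 1/156 for every state j, so by Kac's formula E[T_58] = 1/π_58 = 156.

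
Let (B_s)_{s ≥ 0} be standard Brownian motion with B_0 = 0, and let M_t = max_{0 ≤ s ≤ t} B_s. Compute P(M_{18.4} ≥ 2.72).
P(M_{18.4} ≥ 2.72) = 2·P(B_{18.4} ≥ 2.72) = 2(1 − Φ(2.72/√18.4)) ≈ 0.5260

By the reflection principle for Brownian motion, P(M_t ≥ a) = 2 · P(B_t ≥ a) for a ≥ 0. Since B_t ~ N(0, t), P(B_t ≥ 2.72) = 1 − Φ(2.72/√t) = 1 − Φ(2.72/√18.4) = 1 − Φ(0.6341). So
  P(M_{18.4} ≥ 2.72) = 2(1 − Φ(0.6341)) ≈ 0.5260.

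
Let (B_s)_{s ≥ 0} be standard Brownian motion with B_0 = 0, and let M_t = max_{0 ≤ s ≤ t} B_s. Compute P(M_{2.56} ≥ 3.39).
P(M_{2.56} ≥ 3.39) = 2·P(B_{2.56} ≥ 3.39) = 2(1 − Φ(3.39/√2.56)) ≈ 0.0341

By the reflection principle for Brownian motion, P(M_t ≥ a) = 2 · P(B_t ≥ a) for a ≥ 0. Since B_t ~ N(0, t), P(B_t ≥ 3.39) = 1 − Φ(3.39/√t) = 1 − Φ(3.39/√2.56) = 1 − Φ(2.1187). So
  P(M_{2.56} ≥ 3.39) = 2(1 − Φ(2.1187)) ≈ 0.0341.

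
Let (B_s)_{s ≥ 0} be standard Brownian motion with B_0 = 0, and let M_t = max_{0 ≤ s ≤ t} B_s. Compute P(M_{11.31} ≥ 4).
P(M_{11.31} ≥ 4) = 2·P(B_{11.31} ≥ 4) = 2(1 − Φ(4/√11.31)) ≈ 0.2343

By the reflection principle for Brownian motion, P(M_t ≥ a) = 2 · P(B_t ≥ a) for a ≥ 0. Since B_t ~ N(0, t), P(B_t ≥ 4) = 1 − Φ(4/√t) = 1 − Φ(4/√11.31) = 1 − Φ(1.1894). So
  P(M_{11.31} ≥ 4) = 2(1 − Φ(1.1894)) ≈ 0.2343.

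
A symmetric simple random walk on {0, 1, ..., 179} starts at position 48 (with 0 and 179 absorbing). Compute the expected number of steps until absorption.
E[τ | X_0 = 48] = 6288

Let v_k = E[τ | X_0 = k]. Boundary: v_0 = v_179 = 0. Recurrence: v_k = 1 + (v_{k-1} + v_{k+1})/2 for 1 ≤ k ≤ 178. The particular solution to v_k − (v_{k-1} + v_{k+1})/2 = 1 is v_k = −k^2. Adding homogeneous solution A + B k and matching boundaries gives v_k = k (179 − k). Substituting k = 48: v_48 = 48 · 131 = 6288.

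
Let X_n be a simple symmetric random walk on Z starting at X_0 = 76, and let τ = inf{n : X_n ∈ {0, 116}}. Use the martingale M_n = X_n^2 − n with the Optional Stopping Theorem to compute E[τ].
E[τ] = 3040

M_n = X_n^2 − n is a martingale (since E[X_{n+1}^2 | F_n] = X_n^2 + 1). By OST (τ has finite mean in a bounded region), E[M_τ] = E[M_0] = X_0^2 − 0 = 76^2 = 5776. Also E[M_τ] = E[X_τ^2] − E[τ]. The walk exits at 0 or 116, with P(hit 116 first) = 76/116, so E[X_τ^2] = 116^2 · 76/116 + 0 = 8816. Thus E[τ] = E[X_τ^2] − E[M_τ] = 8816 − 5776 = 3040 = 76(116 − 76) = 3040.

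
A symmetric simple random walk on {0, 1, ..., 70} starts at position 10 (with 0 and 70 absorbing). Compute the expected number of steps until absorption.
E[τ | X_0 = 10] = 600

Let v_k = E[τ | X_0 = k]. Boundary: v_0 = v_70 = 0. Recurrence: v_k = 1 + (v_{k-1} + v_{k+1})/2 for 1 ≤ k ≤ 69. The particular solution to v_k − (v_{k-1} + v_{k+1})/2 = 1 is v_k = −k^2. Adding homogeneous solution A + B k and matching boundaries gives v_k = k (70 − k). Substituting k = 10: v_10 = 10 · 60 = 600.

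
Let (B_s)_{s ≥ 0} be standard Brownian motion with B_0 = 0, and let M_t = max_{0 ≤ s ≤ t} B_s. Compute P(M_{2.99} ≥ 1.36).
P(M_{2.99} ≥ 1.36) = 2·P(B_{2.99} ≥ 1.36) = 2(1 − Φ(1.36/√2.99)) ≈ 0.4316

By the reflection principle for Brownian motion, P(M_t ≥ a) = 2 · P(B_t ≥ a) for a ≥ 0. Since B_t ~ N(0, t), P(B_t ≥ 1.36) = 1 − Φ(1.36/√t) = 1 − Φ(1.36/√2.99) = 1 − Φ(0.7865). So
  P(M_{2.99} ≥ 1.36) = 2(1 − Φ(0.7865)) ≈ 0.4316.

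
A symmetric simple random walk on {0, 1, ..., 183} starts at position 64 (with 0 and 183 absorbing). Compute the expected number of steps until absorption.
E[τ | X_0 = 64] = 7616

Let v_k = E[τ | X_0 = k]. Boundary: v_0 = v_183 = 0. Recurrence: v_k = 1 + (v_{k-1} + v_{k+1})/2 for 1 ≤ k ≤ 182. The particular solution to v_k − (v_{k-1} + v_{k+1})/2 = 1 is v_k = −k^2. Adding homogeneous solution A + B k and matching boundaries gives v_k = k (183 − k). Substituting k = 64: v_64 = 64 · 119 = 7616.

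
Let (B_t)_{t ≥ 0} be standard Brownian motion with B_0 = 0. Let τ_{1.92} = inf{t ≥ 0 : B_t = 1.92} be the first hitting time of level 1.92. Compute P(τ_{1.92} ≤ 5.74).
P(τ_{1.92} ≤ 5.74) = 2(1 − Φ(1.92/√5.74)) = 2(1 − Φ(0.8014)) ≈ 0.4229

By the reflection principle for standard BM, P(τ_b ≤ t) = 2 · P(B_t ≥ b). Since B_t ~ N(0, t), P(B_t ≥ 1.92) = 1 − Φ(1.92/√t) = 1 − Φ(1.92/√5.74) = 1 − Φ(0.8014) ≈ 0.21145. Doubling: P(τ_{1.92} ≤ 5.74) ≈ 2 · 0.21145 = 0.42290 ≈ 0.4229.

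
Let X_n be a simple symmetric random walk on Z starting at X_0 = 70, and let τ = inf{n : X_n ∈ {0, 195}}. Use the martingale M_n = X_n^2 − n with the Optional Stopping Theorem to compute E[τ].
E[τ] = 8750

M_n = X_n^2 − n is a martingale (since E[X_{n+1}^2 | F_n] = X_n^2 + 1). By OST (τ has finite mean in a bounded region), E[M_τ] = E[M_0] = X_0^2 − 0 = 70^2 = 4900. Also E[M_τ] = E[X_τ^2] − E[τ]. The walk exits at 0 or 195, with P(hit 195 first) = 70/195, so E[X_τ^2] = 195^2 · 70/195 + 0 = 13650. Thus E[τ] = E[X_τ^2] − E[M_τ] = 13650 − 4900 = 8750 = 70(195 − 70) = 8750.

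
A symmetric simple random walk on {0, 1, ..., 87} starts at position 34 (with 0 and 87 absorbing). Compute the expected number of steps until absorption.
E[τ | X_0 = 34] = 1802

Let v_k = E[τ | X_0 = k]. Boundary: v_0 = v_87 = 0. Recurrence: v_k = 1 + (v_{k-1} + v_{k+1})/2 for 1 ≤ k ≤ 86. The particular solution to v_k − (v_{k-1} + v_{k+1})/2 = 1 is v_k = −k^2. Adding homogeneous solution A + B k and matching boundaries gives v_k = k (87 − k). Substituting k = 34: v_34 = 34 · 53 = 1802.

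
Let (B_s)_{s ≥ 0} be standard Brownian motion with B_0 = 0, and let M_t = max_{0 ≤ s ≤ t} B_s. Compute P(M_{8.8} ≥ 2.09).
P(M_{8.8} ≥ 2.09) = 2·P(B_{8.8} ≥ 2.09) = 2(1 − Φ(2.09/√8.8)) ≈ 0.4811

By the reflection principle for Brownian motion, P(M_t ≥ a) = 2 · P(B_t ≥ a) for a ≥ 0. Since B_t ~ N(0, t), P(B_t ≥ 2.09) = 1 − Φ(2.09/√t) = 1 − Φ(2.09/√8.8) = 1 − Φ(0.7045). So
  P(M_{8.8} ≥ 2.09) = 2(1 − Φ(0.7045)) ≈ 0.4811.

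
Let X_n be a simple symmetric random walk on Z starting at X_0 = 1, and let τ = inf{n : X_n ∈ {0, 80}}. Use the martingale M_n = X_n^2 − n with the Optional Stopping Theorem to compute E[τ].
E[τ] = 79

M_n = X_n^2 − n is a martingale (since E[X_{n+1}^2 | F_n] = X_n^2 + 1). By OST (τ has finite mean in a bounded region), E[M_τ] = E[M_0] = X_0^2 − 0 = 1^2 = 1. Also E[M_τ] = E[X_τ^2] − E[τ]. The walk exits at 0 or 80, with P(hit 80 first) = 1/80, so E[X_τ^2] = 80^2 · 1/80 + 0 = 80. Thus E[τ] = E[X_τ^2] − E[M_τ] = 80 − 1 = 79 = 1(80 − 1) = 79.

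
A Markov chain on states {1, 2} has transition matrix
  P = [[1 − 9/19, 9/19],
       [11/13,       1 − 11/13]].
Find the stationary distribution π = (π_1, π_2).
π_1 = 209/326, π_2 = 117/326

Solve πP = π with π_1 + π_2 = 1. From πP = π: π_1 · (1 − 9/19) + π_2 · 11/13 = π_1 ⇒ π_2 · 11/13 = π_1 · 9/19 ⇒ π_2/π_1 = (9/19)/(11/13) = 117/209. Together with π_1 + π_2 = 1:
  π_1 = (11/13)/(9/19 + 11/13) = (11/13)/(326/247) = 209/326,
  π_2 = (9/19)/(9/19 + 11/13) = (9/19)/(326/247) = 117/326.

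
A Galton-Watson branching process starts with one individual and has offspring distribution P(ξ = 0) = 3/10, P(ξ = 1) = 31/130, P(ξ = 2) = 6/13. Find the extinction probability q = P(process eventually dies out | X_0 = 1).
q = 13/20

The pgf is f(s) = 3/10 + 31/130·s + 6/13·s². The extinction probability q is the smallest fixed point of f in [0, 1]. Setting s = f(s):
  6/13·s² + (31/130 − 1)·s + 3/10 = 0
  6/13·s² − (3/10 + 6/13)·s + 3/10 = 0
which factors as (s − 1)·(6/13·s − 3/10) = 0, giving roots s = 1 and s = (3/10)/(6/13) = 13/20.
Mean offspring μ = 31/130 + 2·6/13 = 151/130 > 1 (supercritical), so q < 1. The extinction probability is the smaller root: q = (3/10)/(6/13) = 13/20.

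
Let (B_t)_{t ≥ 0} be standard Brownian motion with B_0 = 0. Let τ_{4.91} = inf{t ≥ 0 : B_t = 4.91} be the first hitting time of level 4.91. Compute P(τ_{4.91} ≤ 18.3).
P(τ_{4.91} ≤ 18.3) = 2(1 − Φ(4.91/√18.3)) = 2(1 − Φ(1.1478)) ≈ 0.2511

By the reflection principle for standard BM, P(τ_b ≤ t) = 2 · P(B_t ≥ b). Since B_t ~ N(0, t), P(B_t ≥ 4.91) = 1 − Φ(4.91/√t) = 1 − Φ(4.91/√18.3) = 1 − Φ(1.1478) ≈ 0.12553. Doubling: P(τ_{4.91} ≤ 18.3) ≈ 2 · 0.12553 = 0.25106 ≈ 0.2511.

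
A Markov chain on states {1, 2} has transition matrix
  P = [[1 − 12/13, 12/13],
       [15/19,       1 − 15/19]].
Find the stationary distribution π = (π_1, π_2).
π_1 = 65/141, π_2 = 76/141

Solve πP = π with π_1 + π_2 = 1. From πP = π: π_1 · (1 − 12/13) + π_2 · 15/19 = π_1 ⇒ π_2 · 15/19 = π_1 · 12/13 ⇒ π_2/π_1 = (12/13)/(15/19) = 76/65. Together with π_1 + π_2 = 1:
  π_1 = (15/19)/(12/13 + 15/19) = (15/19)/(423/247) = 65/141,
  π_2 = (12/13)/(12/13 + 15/19) = (12/13)/(423/247) = 76/141.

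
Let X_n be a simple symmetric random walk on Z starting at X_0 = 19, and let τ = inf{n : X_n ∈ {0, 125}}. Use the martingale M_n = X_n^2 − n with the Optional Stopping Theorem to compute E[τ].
E[τ] = 2014

M_n = X_n^2 − n is a martingale (since E[X_{n+1}^2 | F_n] = X_n^2 + 1). By OST (τ has finite mean in a bounded region), E[M_τ] = E[M_0] = X_0^2 − 0 = 19^2 = 361. Also E[M_τ] = E[X_τ^2] − E[τ]. The walk exits at 0 or 125, with P(hit 125 first) = 19/125, so E[X_τ^2] = 125^2 · 19/125 + 0 = 2375. Thus E[τ] = E[X_τ^2] − E[M_τ] = 2375 − 361 = 2014 = 19(125 − 19) = 2014.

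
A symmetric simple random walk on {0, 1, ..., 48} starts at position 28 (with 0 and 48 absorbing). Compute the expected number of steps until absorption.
E[τ | X_0 = 28] = 560

Let v_k = E[τ | X_0 = k]. Boundary: v_0 = v_48 = 0. Recurrence: v_k = 1 + (v_{k-1} + v_{k+1})/2 for 1 ≤ k ≤ 47. The particular solution to v_k − (v_{k-1} + v_{k+1})/2 = 1 is v_k = −k^2. Adding homogeneous solution A + B k and matching boundaries gives v_k = k (48 − k). Substituting k = 28: v_28 = 28 · 20 = 560.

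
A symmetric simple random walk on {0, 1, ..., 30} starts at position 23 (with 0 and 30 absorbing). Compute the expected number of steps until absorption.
E[τ | X_0 = 23] = 161

Let v_k = E[τ | X_0 = k]. Boundary: v_0 = v_30 = 0. Recurrence: v_k = 1 + (v_{k-1} + v_{k+1})/2 for 1 ≤ k ≤ 29. The particular solution to v_k − (v_{k-1} + v_{k+1})/2 = 1 is v_k = −k^2. Adding homogeneous solution A + B k and matching boundaries gives v_k = k (30 − k). Substituting k = 23: v_23 = 23 · 7 = 161.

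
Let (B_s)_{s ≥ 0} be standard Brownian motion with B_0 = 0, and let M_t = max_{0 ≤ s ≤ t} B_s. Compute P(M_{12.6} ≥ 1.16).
P(M_{12.6} ≥ 1.16) = 2·P(B_{12.6} ≥ 1.16) = 2(1 − Φ(1.16/√12.6)) ≈ 0.7438

By the reflection principle for Brownian motion, P(M_t ≥ a) = 2 · P(B_t ≥ a) for a ≥ 0. Since B_t ~ N(0, t), P(B_t ≥ 1.16) = 1 − Φ(1.16/√t) = 1 − Φ(1.16/√12.6) = 1 − Φ(0.3268). So
  P(M_{12.6} ≥ 1.16) = 2(1 − Φ(0.3268)) ≈ 0.7438.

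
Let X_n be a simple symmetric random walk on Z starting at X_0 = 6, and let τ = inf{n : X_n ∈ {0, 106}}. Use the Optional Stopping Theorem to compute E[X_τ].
E[X_τ] = 6

X_n is a martingale and τ is a bounded-mean stopping time (indeed τ is finite a.s. with bounded expectation since the walk is in a bounded region). By the OST, E[X_τ] = E[X_0] = 6. Equivalently: E[X_τ] = 106 · P(hit 106 first) + 0 · P(hit 0 first) = 106 · (6/106) = 6.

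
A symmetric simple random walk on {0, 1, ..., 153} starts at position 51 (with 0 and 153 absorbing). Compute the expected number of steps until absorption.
E[τ | X_0 = 51] = 5202

Let v_k = E[τ | X_0 = k]. Boundary: v_0 = v_153 = 0. Recurrence: v_k = 1 + (v_{k-1} + v_{k+1})/2 for 1 ≤ k ≤ 152. The particular solution to v_k − (v_{k-1} + v_{k+1})/2 = 1 is v_k = −k^2. Adding homogeneous solution A + B k and matching boundaries gives v_k = k (153 − k). Substituting k = 51: v_51 = 51 · 102 = 5202.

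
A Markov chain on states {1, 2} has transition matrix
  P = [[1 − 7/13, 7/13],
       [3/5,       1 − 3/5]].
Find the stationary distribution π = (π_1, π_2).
π_1 = 39/74, π_2 = 35/74

Solve πP = π with π_1 + π_2 = 1. From πP = π: π_1 · (1 − 7/13) + π_2 · 3/5 = π_1 ⇒ π_2 · 3/5 = π_1 · 7/13 ⇒ π_2/π_1 = (7/13)/(3/5) = 35/39. Together with π_1 + π_2 = 1:
  π_1 = (3/5)/(7/13 + 3/5) = (3/5)/(74/65) = 39/74,
  π_2 = (7/13)/(7/13 + 3/5) = (7/13)/(74/65) = 35/74.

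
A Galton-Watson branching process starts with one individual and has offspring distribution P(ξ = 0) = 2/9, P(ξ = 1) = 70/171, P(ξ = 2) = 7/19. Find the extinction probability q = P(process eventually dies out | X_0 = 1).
q = 38/63

The pgf is f(s) = 2/9 + 70/171·s + 7/19·s². The extinction probability q is the smallest fixed point of f in [0, 1]. Setting s = f(s):
  7/19·s² + (70/171 − 1)·s + 2/9 = 0
  7/19·s² − (2/9 + 7/19)·s + 2/9 = 0
which factors as (s − 1)·(7/19·s − 2/9) = 0, giving roots s = 1 and s = (2/9)/(7/19) = 38/63.
Mean offspring μ = 70/171 + 2·7/19 = 196/171 > 1 (supercritical), so q < 1. The extinction probability is the smaller root: q = (2/9)/(7/19) = 38/63.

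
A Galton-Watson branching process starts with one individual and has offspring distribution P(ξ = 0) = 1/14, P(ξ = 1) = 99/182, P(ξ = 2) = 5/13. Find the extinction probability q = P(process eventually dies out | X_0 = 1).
q = 13/70

The pgf is f(s) = 1/14 + 99/182·s + 5/13·s². The extinction probability q is the smallest fixed point of f in [0, 1]. Setting s = f(s):
  5/13·s² + (99/182 − 1)·s + 1/14 = 0
  5/13·s² − (1/14 + 5/13)·s + 1/14 = 0
which factors as (s − 1)·(5/13·s − 1/14) = 0, giving roots s = 1 and s = (1/14)/(5/13) = 13/70.
Mean offspring μ = 99/182 + 2·5/13 = 239/182 > 1 (supercritical), so q < 1. The extinction probability is the smaller root: q = (1/14)/(5/13) = 13/70.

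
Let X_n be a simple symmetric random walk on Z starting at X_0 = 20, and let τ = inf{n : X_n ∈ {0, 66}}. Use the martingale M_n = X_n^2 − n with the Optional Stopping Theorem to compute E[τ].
E[τ] = 920

M_n = X_n^2 − n is a martingale (since E[X_{n+1}^2 | F_n] = X_n^2 + 1). By OST (τ has finite mean in a bounded region), E[M_τ] = E[M_0] = X_0^2 − 0 = 20^2 = 400. Also E[M_τ] = E[X_τ^2] − E[τ]. The walk exits at 0 or 66, with P(hit 66 first) = 20/66, so E[X_τ^2] = 66^2 · 20/66 + 0 = 1320. Thus E[τ] = E[X_τ^2] − E[M_τ] = 1320 − 400 = 920 = 20(66 − 20) = 920.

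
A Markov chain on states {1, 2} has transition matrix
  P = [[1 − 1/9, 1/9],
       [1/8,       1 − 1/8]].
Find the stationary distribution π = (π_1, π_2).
π_1 = 9/17, π_2 = 8/17

Solve πP = π with π_1 + π_2 = 1. From πP = π: π_1 · (1 − 1/9) + π_2 · 1/8 = π_1 ⇒ π_2 · 1/8 = π_1 · 1/9 ⇒ π_2/π_1 = (1/9)/(1/8) = 8/9. Together with π_1 + π_2 = 1:
  π_1 = (1/8)/(1/9 + 1/8) = (1/8)/(17/72) = 9/17,
  π_2 = (1/9)/(1/9 + 1/8) = (1/9)/(17/72) = 8/17.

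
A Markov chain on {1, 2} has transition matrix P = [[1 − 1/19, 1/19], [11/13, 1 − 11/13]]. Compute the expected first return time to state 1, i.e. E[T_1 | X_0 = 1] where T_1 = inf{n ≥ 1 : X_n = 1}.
E[T_1 | X_0 = 1] = 1/π_1 = 222/209

For an irreducible recurrent Markov chain with stationary distribution π, E[T_i | X_0 = i] = 1/π_i (Kac's formula). Here π_1 = (11/13)/(1/19 + 11/13) = (11/13)/(222/247) = 209/222, so E[T_1 | X_0 = 1] = 1/π_1 = (1/19 + 11/13)/(11/13) = (222/247)/(11/13) = 222/209.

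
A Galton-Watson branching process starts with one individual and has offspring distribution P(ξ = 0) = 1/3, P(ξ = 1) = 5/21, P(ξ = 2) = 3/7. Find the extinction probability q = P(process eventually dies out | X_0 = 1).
q = 7/9

The pgf is f(s) = 1/3 + 5/21·s + 3/7·s². The extinction probability q is the smallest fixed point of f in [0, 1]. Setting s = f(s):
  3/7·s² + (5/21 − 1)·s + 1/3 = 0
  3/7·s² − (1/3 + 3/7)·s + 1/3 = 0
which factors as (s − 1)·(3/7·s − 1/3) = 0, giving roots s = 1 and s = (1/3)/(3/7) = 7/9.
Mean offspring μ = 5/21 + 2·3/7 = 23/21 > 1 (supercritical), so q < 1. The extinction probability is the smaller root: q = (1/3)/(3/7) = 7/9.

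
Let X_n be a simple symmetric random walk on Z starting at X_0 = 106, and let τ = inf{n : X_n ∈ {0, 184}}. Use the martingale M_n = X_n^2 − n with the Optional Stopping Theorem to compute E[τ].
E[τ] = 8268

M_n = X_n^2 − n is a martingale (since E[X_{n+1}^2 | F_n] = X_n^2 + 1). By OST (τ has finite mean in a bounded region), E[M_τ] = E[M_0] = X_0^2 − 0 = 106^2 = 11236. Also E[M_τ] = E[X_τ^2] − E[τ]. The walk exits at 0 or 184, with P(hit 184 first) = 106/184, so E[X_τ^2] = 184^2 · 106/184 + 0 = 19504. Thus E[τ] = E[X_τ^2] − E[M_τ] = 19504 − 11236 = 8268 = 106(184 − 106) = 8268.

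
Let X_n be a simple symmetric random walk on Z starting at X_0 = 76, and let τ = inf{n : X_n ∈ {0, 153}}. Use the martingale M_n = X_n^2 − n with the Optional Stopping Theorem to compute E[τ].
E[τ] = 5852

M_n = X_n^2 − n is a martingale (since E[X_{n+1}^2 | F_n] = X_n^2 + 1). By OST (τ has finite mean in a bounded region), E[M_τ] = E[M_0] = X_0^2 − 0 = 76^2 = 5776. Also E[M_τ] = E[X_τ^2] − E[τ]. The walk exits at 0 or 153, with P(hit 153 first) = 76/153, so E[X_τ^2] = 153^2 · 76/153 + 0 = 11628. Thus E[τ] = E[X_τ^2] − E[M_τ] = 11628 − 5776 = 5852 = 76(153 − 76) = 5852.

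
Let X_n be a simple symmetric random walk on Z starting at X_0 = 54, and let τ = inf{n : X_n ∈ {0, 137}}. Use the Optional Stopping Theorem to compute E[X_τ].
E[X_τ] = 54

X_n is a martingale and τ is a bounded-mean stopping time (indeed τ is finite a.s. with bounded expectation since the walk is in a bounded region). By the OST, E[X_τ] = E[X_0] = 54. Equivalently: E[X_τ] = 137 · P(hit 137 first) + 0 · P(hit 0 first) = 137 · (54/137) = 54.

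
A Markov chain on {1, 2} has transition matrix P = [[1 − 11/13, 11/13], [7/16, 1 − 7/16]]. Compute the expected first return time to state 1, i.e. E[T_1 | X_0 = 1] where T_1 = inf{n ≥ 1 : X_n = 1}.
E[T_1 | X_0 = 1] = 1/π_1 = 267/91

For an irreducible recurrent Markov chain with stationary distribution π, E[T_i | X_0 = i] = 1/π_i (Kac's formula). Here π_1 = (7/16)/(11/13 + 7/16) = (7/16)/(267/208) = 91/267, so E[T_1 | X_0 = 1] = 1/π_1 = (11/13 + 7/16)/(7/16) = (267/208)/(7/16) = 267/91.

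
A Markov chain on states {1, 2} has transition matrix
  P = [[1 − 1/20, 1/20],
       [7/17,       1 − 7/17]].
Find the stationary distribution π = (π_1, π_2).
π_1 = 140/157, π_2 = 17/157

Solve πP = π with π_1 + π_2 = 1. From πP = π: π_1 · (1 − 1/20) + π_2 · 7/17 = π_1 ⇒ π_2 · 7/17 = π_1 · 1/20 ⇒ π_2/π_1 = (1/20)/(7/17) = 17/140. Together with π_1 + π_2 = 1:
  π_1 = (7/17)/(1/20 + 7/17) = (7/17)/(157/340) = 140/157,
  π_2 = (1/20)/(1/20 + 7/17) = (1/20)/(157/340) = 17/157.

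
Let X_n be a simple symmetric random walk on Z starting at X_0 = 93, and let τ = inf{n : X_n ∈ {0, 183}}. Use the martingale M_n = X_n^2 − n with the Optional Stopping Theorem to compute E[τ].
E[τ] = 8370

M_n = X_n^2 − n is a martingale (since E[X_{n+1}^2 | F_n] = X_n^2 + 1). By OST (τ has finite mean in a bounded region), E[M_τ] = E[M_0] = X_0^2 − 0 = 93^2 = 8649. Also E[M_τ] = E[X_τ^2] − E[τ]. The walk exits at 0 or 183, with P(hit 183 first) = 93/183, so E[X_τ^2] = 183^2 · 93/183 + 0 = 17019. Thus E[τ] = E[X_τ^2] − E[M_τ] = 17019 − 8649 = 8370 = 93(183 − 93) = 8370.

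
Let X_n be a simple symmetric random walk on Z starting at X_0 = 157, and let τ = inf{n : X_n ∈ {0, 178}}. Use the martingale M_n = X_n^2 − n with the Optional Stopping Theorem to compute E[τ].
E[τ] = 3297

M_n = X_n^2 − n is a martingale (since E[X_{n+1}^2 | F_n] = X_n^2 + 1). By OST (τ has finite mean in a bounded region), E[M_τ] = E[M_0] = X_0^2 − 0 = 157^2 = 24649. Also E[M_τ] = E[X_τ^2] − E[τ]. The walk exits at 0 or 178, with P(hit 178 first) = 157/178, so E[X_τ^2] = 178^2 · 157/178 + 0 = 27946. Thus E[τ] = E[X_τ^2] − E[M_τ] = 27946 − 24649 = 3297 = 157(178 − 157) = 3297.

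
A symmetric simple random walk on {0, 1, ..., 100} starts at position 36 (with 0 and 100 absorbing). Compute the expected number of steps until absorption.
E[τ | X_0 = 36] = 2304

Let v_k = E[τ | X_0 = k]. Boundary: v_0 = v_100 = 0. Recurrence: v_k = 1 + (v_{k-1} + v_{k+1})/2 for 1 ≤ k ≤ 99. The particular solution to v_k − (v_{k-1} + v_{k+1})/2 = 1 is v_k = −k^2. Adding homogeneous solution A + B k and matching boundaries gives v_k = k (100 − k). Substituting k = 36: v_36 = 36 · 64 = 2304.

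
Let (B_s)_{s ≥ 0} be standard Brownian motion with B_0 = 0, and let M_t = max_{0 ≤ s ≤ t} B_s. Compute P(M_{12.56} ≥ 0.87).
P(M_{12.56} ≥ 0.87) = 2·P(B_{12.56} ≥ 0.87) = 2(1 − Φ(0.87/√12.56)) ≈ 0.8061

By the reflection principle for Brownian motion, P(M_t ≥ a) = 2 · P(B_t ≥ a) for a ≥ 0. Since B_t ~ N(0, t), P(B_t ≥ 0.87) = 1 − Φ(0.87/√t) = 1 − Φ(0.87/√12.56) = 1 − Φ(0.2455). So
  P(M_{12.56} ≥ 0.87) = 2(1 − Φ(0.2455)) ≈ 0.8061.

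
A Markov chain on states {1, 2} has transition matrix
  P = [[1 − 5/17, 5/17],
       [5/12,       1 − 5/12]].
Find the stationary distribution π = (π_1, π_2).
π_1 = 17/29, π_2 = 12/29

Solve πP = π with π_1 + π_2 = 1. From πP = π: π_1 · (1 − 5/17) + π_2 · 5/12 = π_1 ⇒ π_2 · 5/12 = π_1 · 5/17 ⇒ π_2/π_1 = (5/17)/(5/12) = 12/17. Together with π_1 + π_2 = 1:
  π_1 = (5/12)/(5/17 + 5/12) = (5/12)/(145/204) = 17/29,
  π_2 = (5/17)/(5/17 + 5/12) = (5/17)/(145/204) = 12/29.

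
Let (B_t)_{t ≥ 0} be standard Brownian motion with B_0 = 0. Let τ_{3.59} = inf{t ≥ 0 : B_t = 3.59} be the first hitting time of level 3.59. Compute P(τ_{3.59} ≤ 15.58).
P(τ_{3.59} ≤ 15.58) = 2(1 − Φ(3.59/√15.58)) = 2(1 − Φ(0.9095)) ≈ 0.3631

By the reflection principle for standard BM, P(τ_b ≤ t) = 2 · P(B_t ≥ b). Since B_t ~ N(0, t), P(B_t ≥ 3.59) = 1 − Φ(3.59/√t) = 1 − Φ(3.59/√15.58) = 1 − Φ(0.9095) ≈ 0.18154. Doubling: P(τ_{3.59} ≤ 15.58) ≈ 2 · 0.18154 = 0.36308 ≈ 0.3631.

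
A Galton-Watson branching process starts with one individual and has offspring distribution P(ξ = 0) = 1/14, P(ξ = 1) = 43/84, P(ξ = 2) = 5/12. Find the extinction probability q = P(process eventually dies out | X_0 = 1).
q = 6/35

The pgf is f(s) = 1/14 + 43/84·s + 5/12·s². The extinction probability q is the smallest fixed point of f in [0, 1]. Setting s = f(s):
  5/12·s² + (43/84 − 1)·s + 1/14 = 0
  5/12·s² − (1/14 + 5/12)·s + 1/14 = 0
which factors as (s − 1)·(5/12·s − 1/14) = 0, giving roots s = 1 and s = (1/14)/(5/12) = 6/35.
Mean offspring μ = 43/84 + 2·5/12 = 113/84 > 1 (supercritical), so q < 1. The extinction probability is the smaller root: q = (1/14)/(5/12) = 6/35.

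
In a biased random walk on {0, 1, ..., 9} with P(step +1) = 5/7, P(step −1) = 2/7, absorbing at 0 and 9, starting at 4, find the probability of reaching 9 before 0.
P(hit 9 before 0) = (1 − (2/5)^4) / (1 − (2/5)^9) = 634375/650871

Let u_k denote P(reach 9 before 0 | start at k). Boundary: u_0 = 0, u_9 = 1. Recurrence: u_k = 5/7·u_{k+1} + 2/7·u_{k-1} for 1 ≤ k ≤ 8. Try u_k = A + B·r^k with r = q/p = (2/7)/(5/7) = 2/5. Substitution satisfies the recurrence; boundary conditions give:
  u_k = (1 − r^k) / (1 − r^N) = (1 − (2/5)^4) / (1 − (2/5)^9) = 634375/650871.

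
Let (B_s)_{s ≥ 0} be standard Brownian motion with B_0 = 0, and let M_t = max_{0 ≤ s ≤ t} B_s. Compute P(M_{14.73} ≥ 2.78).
P(M_{14.73} ≥ 2.78) = 2·P(B_{14.73} ≥ 2.78) = 2(1 − Φ(2.78/√14.73)) ≈ 0.4689

By the reflection principle for Brownian motion, P(M_t ≥ a) = 2 · P(B_t ≥ a) for a ≥ 0. Since B_t ~ N(0, t), P(B_t ≥ 2.78) = 1 − Φ(2.78/√t) = 1 − Φ(2.78/√14.73) = 1 − Φ(0.7243). So
  P(M_{14.73} ≥ 2.78) = 2(1 − Φ(0.7243)) ≈ 0.4689.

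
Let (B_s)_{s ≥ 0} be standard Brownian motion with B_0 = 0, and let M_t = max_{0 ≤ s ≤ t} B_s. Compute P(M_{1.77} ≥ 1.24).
P(M_{1.77} ≥ 1.24) = 2·P(B_{1.77} ≥ 1.24) = 2(1 − Φ(1.24/√1.77)) ≈ 0.3513

By the reflection principle for Brownian motion, P(M_t ≥ a) = 2 · P(B_t ≥ a) for a ≥ 0. Since B_t ~ N(0, t), P(B_t ≥ 1.24) = 1 − Φ(1.24/√t) = 1 − Φ(1.24/√1.77) = 1 − Φ(0.9320). So
  P(M_{1.77} ≥ 1.24) = 2(1 − Φ(0.9320)) ≈ 0.3513.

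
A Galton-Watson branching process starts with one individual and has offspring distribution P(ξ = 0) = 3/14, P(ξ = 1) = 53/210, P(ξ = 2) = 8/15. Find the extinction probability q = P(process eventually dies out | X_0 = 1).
q = 45/112

The pgf is f(s) = 3/14 + 53/210·s + 8/15·s². The extinction probability q is the smallest fixed point of f in [0, 1]. Setting s = f(s):
  8/15·s² + (53/210 − 1)·s + 3/14 = 0
  8/15·s² − (3/14 + 8/15)·s + 3/14 = 0
which factors as (s − 1)·(8/15·s − 3/14) = 0, giving roots s = 1 and s = (3/14)/(8/15) = 45/112.
Mean offspring μ = 53/210 + 2·8/15 = 277/210 > 1 (supercritical), so q < 1. The extinction probability is the smaller root: q = (3/14)/(8/15) = 45/112.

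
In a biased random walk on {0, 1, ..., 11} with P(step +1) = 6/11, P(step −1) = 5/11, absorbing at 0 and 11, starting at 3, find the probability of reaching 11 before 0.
P(hit 11 before 0) = (1 − (5/6)^3) / (1 − (5/6)^11) = 152845056/313968931

Let u_k denote P(reach 11 before 0 | start at k). Boundary: u_0 = 0, u_11 = 1. Recurrence: u_k = 6/11·u_{k+1} + 5/11·u_{k-1} for 1 ≤ k ≤ 10. Try u_k = A + B·r^k with r = q/p = (5/11)/(6/11) = 5/6. Substitution satisfies the recurrence; boundary conditions give:
  u_k = (1 − r^k) / (1 − r^N) = (1 − (5/6)^3) / (1 − (5/6)^11) = 152845056/313968931.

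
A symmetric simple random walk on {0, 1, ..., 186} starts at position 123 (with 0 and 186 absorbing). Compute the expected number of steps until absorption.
E[τ | X_0 = 123] = 7749

Let v_k = E[τ | X_0 = k]. Boundary: v_0 = v_186 = 0. Recurrence: v_k = 1 + (v_{k-1} + v_{k+1})/2 for 1 ≤ k ≤ 185. The particular solution to v_k − (v_{k-1} + v_{k+1})/2 = 1 is v_k = −k^2. Adding homogeneous solution A + B k and matching boundaries gives v_k = k (186 − k). Substituting k = 123: v_123 = 123 · 63 = 7749.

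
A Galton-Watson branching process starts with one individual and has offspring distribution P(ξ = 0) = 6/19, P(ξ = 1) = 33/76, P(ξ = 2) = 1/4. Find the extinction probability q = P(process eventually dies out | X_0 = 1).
q = 1

Mean offspring μ = 0·6/19 + 1·33/76 + 2·1/4 = 71/76 ≤ 1. For μ ≤ 1 with offspring not concentrated at 1, the Galton-Watson process goes extinct almost surely, so q = 1.
(Algebraic check: The pgf is f(s) = 6/19 + 33/76·s + 1/4·s². The extinction probability q is the smallest fixed point of f in [0, 1]. Setting s = f(s):
  1/4·s² + (33/76 − 1)·s + 6/19 = 0
  1/4·s² − (6/19 + 1/4)·s + 6/19 = 0
which factors as (s − 1)·(1/4·s − 6/19) = 0, giving roots s = 1 and s = (6/19)/(1/4) = 24/19. Since 24/19 ≥ 1, the smallest root in [0, 1] is s = 1.)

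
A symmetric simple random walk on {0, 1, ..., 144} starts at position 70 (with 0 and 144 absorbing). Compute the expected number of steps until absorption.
E[τ | X_0 = 70] = 5180

Let v_k = E[τ | X_0 = k]. Boundary: v_0 = v_144 = 0. Recurrence: v_k = 1 + (v_{k-1} + v_{k+1})/2 for 1 ≤ k ≤ 143. The particular solution to v_k − (v_{k-1} + v_{k+1})/2 = 1 is v_k = −k^2. Adding homogeneous solution A + B k and matching boundaries gives v_k = k (144 − k). Substituting k = 70: v_70 = 70 · 74 = 5180.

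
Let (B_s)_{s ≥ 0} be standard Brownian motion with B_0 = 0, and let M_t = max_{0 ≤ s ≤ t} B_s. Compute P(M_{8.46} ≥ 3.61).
P(M_{8.46} ≥ 3.61) = 2·P(B_{8.46} ≥ 3.61) = 2(1 − Φ(3.61/√8.46)) ≈ 0.2146

By the reflection principle for Brownian motion, P(M_t ≥ a) = 2 · P(B_t ≥ a) for a ≥ 0. Since B_t ~ N(0, t), P(B_t ≥ 3.61) = 1 − Φ(3.61/√t) = 1 − Φ(3.61/√8.46) = 1 − Φ(1.2411). So
  P(M_{8.46} ≥ 3.61) = 2(1 − Φ(1.2411)) ≈ 0.2146.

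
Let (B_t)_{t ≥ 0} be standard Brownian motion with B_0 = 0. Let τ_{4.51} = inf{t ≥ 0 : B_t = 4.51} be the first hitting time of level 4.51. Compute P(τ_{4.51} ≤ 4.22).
P(τ_{4.51} ≤ 4.22) = 2(1 − Φ(4.51/√4.22)) = 2(1 − Φ(2.1954)) ≈ 0.0281

By the reflection principle for standard BM, P(τ_b ≤ t) = 2 · P(B_t ≥ b). Since B_t ~ N(0, t), P(B_t ≥ 4.51) = 1 − Φ(4.51/√t) = 1 − Φ(4.51/√4.22) = 1 − Φ(2.1954) ≈ 0.01407. Doubling: P(τ_{4.51} ≤ 4.22) ≈ 2 · 0.01407 = 0.02814 ≈ 0.0281.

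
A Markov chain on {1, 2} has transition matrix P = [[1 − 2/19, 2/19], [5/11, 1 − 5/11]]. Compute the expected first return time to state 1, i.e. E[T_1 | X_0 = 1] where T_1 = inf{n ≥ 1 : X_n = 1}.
E[T_1 | X_0 = 1] = 1/π_1 = 117/95

For an irreducible recurrent Markov chain with stationary distribution π, E[T_i | X_0 = i] = 1/π_i (Kac's formula). Here π_1 = (5/11)/(2/19 + 5/11) = (5/11)/(117/209) = 95/117, so E[T_1 | X_0 = 1] = 1/π_1 = (2/19 + 5/11)/(5/11) = (117/209)/(5/11) = 117/95.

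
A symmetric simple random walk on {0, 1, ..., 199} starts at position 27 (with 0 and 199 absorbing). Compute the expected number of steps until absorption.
E[τ | X_0 = 27] = 4644

Let v_k = E[τ | X_0 = k]. Boundary: v_0 = v_199 = 0. Recurrence: v_k = 1 + (v_{k-1} + v_{k+1})/2 for 1 ≤ k ≤ 198. The particular solution to v_k − (v_{k-1} + v_{k+1})/2 = 1 is v_k = −k^2. Adding homogeneous solution A + B k and matching boundaries gives v_k = k (199 − k). Substituting k = 27: v_27 = 27 · 172 = 4644.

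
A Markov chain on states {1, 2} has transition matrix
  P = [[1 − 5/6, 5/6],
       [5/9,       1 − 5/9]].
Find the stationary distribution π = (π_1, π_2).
π_1 = 2/5, π_2 = 3/5

Solve πP = π with π_1 + π_2 = 1. From πP = π: π_1 · (1 − 5/6) + π_2 · 5/9 = π_1 ⇒ π_2 · 5/9 = π_1 · 5/6 ⇒ π_2/π_1 = (5/6)/(5/9) = 3/2. Together with π_1 + π_2 = 1:
  π_1 = (5/9)/(5/6 + 5/9) = (5/9)/(25/18) = 2/5,
  π_2 = (5/6)/(5/6 + 5/9) = (5/6)/(25/18) = 3/5.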